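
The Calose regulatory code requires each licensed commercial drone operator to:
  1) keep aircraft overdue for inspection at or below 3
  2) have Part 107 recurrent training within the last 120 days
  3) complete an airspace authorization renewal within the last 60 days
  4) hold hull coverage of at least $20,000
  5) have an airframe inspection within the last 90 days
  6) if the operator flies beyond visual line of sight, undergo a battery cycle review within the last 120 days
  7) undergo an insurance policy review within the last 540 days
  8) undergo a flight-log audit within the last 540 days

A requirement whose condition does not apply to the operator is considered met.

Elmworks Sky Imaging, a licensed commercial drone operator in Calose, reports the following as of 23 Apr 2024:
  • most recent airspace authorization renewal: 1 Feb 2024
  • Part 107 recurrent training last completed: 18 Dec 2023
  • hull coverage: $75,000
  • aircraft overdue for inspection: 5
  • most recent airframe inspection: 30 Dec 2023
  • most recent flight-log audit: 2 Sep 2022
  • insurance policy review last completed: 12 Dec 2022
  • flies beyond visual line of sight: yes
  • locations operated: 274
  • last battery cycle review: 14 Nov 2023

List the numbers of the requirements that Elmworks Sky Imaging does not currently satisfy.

1. aircraft overdue for inspection 5 > 3 → not met
2. Part 107 recurrent training 127 days ago vs limit 120 → not met
3. airspace authorization renewal 82 days ago vs limit 60 → not met
4. hull coverage $75,000 ≥ $20,000 → met
5. airframe inspection 115 days ago vs limit 90 → not met
6. condition 'flies beyond visual line of sight' holds; battery cycle review 161 days ago vs limit 120 → not met
7. insurance policy review 498 days ago vs limit 540 → met
8. flight-log audit 599 days ago vs limit 540 → not met
Not met: 1, 2, 3, 5, 6, 8

1, 2, 3, 5, 6, 8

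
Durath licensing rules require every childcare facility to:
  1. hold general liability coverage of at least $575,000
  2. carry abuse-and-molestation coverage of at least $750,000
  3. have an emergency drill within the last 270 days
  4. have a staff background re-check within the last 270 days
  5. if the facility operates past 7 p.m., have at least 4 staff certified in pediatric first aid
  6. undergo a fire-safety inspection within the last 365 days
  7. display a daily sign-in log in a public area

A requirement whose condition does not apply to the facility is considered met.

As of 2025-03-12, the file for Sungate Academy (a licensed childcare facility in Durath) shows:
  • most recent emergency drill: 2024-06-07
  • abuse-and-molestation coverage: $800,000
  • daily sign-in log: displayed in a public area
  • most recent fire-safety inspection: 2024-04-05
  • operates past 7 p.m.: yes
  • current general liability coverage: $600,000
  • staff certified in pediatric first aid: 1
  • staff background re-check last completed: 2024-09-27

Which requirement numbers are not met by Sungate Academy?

1. general liability coverage $600,000 ≥ $575,000 → met
2. abuse-and-molestation coverage $800,000 ≥ $750,000 → met
3. emergency drill 278 days ago vs limit 270 → not met
4. staff background re-check 166 days ago vs limit 270 → met
5. condition 'operates past 7 p.m.' holds; staff certified in pediatric first aid 1 < 4 → not met
6. fire-safety inspection 341 days ago vs limit 365 → met
7. daily sign-in log present → met
Not met: 3, 5

3, 5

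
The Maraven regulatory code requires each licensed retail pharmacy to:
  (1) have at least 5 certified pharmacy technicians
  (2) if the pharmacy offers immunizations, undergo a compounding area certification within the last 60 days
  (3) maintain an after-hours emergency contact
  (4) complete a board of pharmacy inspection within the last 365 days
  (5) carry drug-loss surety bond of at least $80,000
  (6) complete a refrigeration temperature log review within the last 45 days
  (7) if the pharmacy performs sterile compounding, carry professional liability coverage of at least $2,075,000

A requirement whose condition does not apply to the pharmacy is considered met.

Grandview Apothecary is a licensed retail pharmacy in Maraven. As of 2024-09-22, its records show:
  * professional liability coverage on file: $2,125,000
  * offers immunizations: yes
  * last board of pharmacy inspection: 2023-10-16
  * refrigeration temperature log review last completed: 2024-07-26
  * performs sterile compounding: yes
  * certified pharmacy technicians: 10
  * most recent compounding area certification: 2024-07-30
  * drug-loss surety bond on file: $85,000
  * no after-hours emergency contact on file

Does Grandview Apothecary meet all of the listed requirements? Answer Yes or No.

1. certified pharmacy technicians 10 ≥ 5 → met
2. condition 'offers immunizations' holds; compounding area certification 54 days ago vs limit 60 → met
3. after-hours emergency contact absent → not met
4. board of pharmacy inspection 342 days ago vs limit 365 → met
5. drug-loss surety bond $85,000 ≥ $80,000 → met
6. refrigeration temperature log review 58 days ago vs limit 45 → not met
7. condition 'performs sterile compounding' holds; professional liability coverage $2,125,000 ≥ $2,075,000 → met
Not met: 3, 6

No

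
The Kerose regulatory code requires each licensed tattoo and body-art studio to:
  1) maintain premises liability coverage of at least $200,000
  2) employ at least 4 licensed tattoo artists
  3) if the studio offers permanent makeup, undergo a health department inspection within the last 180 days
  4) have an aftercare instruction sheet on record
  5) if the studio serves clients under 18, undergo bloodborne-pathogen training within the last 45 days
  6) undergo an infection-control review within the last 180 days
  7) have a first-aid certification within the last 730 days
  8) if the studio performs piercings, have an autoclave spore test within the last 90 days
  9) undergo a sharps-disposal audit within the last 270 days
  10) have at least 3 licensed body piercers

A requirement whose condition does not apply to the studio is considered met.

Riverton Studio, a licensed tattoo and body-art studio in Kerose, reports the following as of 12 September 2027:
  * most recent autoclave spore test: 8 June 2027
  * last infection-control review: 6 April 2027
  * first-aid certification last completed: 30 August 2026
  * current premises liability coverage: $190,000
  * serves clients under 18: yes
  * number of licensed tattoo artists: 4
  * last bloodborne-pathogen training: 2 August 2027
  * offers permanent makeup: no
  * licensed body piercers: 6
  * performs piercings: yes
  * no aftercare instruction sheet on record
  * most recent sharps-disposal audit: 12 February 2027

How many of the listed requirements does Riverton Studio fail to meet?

1. premises liability coverage $190,000 < $200,000 → not met
2. licensed tattoo artists 4 ≥ 4 → met
3. condition 'offers permanent makeup' does not hold → requirement n/a → met
4. aftercare instruction sheet absent → not met
5. condition 'serves clients under 18' holds; bloodborne-pathogen training 41 days ago vs limit 45 → met
6. infection-control review 159 days ago vs limit 180 → met
7. first-aid certification 378 days ago vs limit 730 → met
8. condition 'performs piercings' holds; autoclave spore test 96 days ago vs limit 90 → not met
9. sharps-disposal audit 212 days ago vs limit 270 → met
10. licensed body piercers 6 ≥ 3 → met
Not met: 3 of 10

3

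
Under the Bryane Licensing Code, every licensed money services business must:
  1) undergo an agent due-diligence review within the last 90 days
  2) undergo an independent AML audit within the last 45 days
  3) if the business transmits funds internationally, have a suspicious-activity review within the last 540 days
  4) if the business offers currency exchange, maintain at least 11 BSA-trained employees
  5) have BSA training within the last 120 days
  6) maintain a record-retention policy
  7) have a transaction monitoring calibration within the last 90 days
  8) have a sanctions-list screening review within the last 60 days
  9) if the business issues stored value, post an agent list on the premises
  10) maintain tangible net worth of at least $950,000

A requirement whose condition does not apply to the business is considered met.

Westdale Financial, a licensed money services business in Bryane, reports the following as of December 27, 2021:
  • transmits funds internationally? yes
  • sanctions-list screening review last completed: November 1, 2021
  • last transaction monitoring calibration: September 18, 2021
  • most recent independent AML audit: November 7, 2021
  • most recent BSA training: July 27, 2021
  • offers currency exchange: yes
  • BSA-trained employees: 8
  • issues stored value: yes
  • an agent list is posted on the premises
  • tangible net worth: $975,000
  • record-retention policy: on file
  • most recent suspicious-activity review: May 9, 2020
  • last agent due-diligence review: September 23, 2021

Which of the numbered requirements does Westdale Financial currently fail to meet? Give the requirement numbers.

1, 2, 3, 4, 5, 7

1. agent due-diligence review 95 days ago vs limit 90 → not met
2. independent AML audit 50 days ago vs limit 45 → not met
3. condition 'transmits funds internationally' holds; suspicious-activity review 597 days ago vs limit 540 → not met
4. condition 'offers currency exchange' holds; BSA-trained employees 8 < 11 → not met
5. BSA training 153 days ago vs limit 120 → not met
6. record-retention policy present → met
7. transaction monitoring calibration 100 days ago vs limit 90 → not met
8. sanctions-list screening review 56 days ago vs limit 60 → met
9. condition 'issues stored value' holds; agent list present → met
10. tangible net worth $975,000 ≥ $950,000 → met
Not met: 1, 2, 3, 4, 5, 7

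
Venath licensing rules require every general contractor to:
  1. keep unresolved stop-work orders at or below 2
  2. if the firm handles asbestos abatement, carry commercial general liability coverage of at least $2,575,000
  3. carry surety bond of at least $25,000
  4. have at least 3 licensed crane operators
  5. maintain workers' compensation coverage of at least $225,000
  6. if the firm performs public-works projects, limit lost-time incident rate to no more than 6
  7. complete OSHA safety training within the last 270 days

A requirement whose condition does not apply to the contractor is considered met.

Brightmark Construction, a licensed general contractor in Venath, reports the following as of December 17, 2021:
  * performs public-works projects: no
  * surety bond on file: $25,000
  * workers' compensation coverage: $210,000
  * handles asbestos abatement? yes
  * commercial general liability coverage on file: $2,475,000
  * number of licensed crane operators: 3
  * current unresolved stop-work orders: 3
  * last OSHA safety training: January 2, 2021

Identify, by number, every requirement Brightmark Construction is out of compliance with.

1. unresolved stop-work orders 3 > 2 → not met
2. condition 'handles asbestos abatement' holds; commercial general liability coverage $2,475,000 < $2,575,000 → not met
3. surety bond $25,000 ≥ $25,000 → met
4. licensed crane operators 3 ≥ 3 → met
5. workers' compensation coverage $210,000 < $225,000 → not met
6. condition 'performs public-works projects' does not hold → requirement n/a → met
7. OSHA safety training 349 days ago vs limit 270 → not met
Not met: 1, 2, 5, 7

1, 2, 5, 7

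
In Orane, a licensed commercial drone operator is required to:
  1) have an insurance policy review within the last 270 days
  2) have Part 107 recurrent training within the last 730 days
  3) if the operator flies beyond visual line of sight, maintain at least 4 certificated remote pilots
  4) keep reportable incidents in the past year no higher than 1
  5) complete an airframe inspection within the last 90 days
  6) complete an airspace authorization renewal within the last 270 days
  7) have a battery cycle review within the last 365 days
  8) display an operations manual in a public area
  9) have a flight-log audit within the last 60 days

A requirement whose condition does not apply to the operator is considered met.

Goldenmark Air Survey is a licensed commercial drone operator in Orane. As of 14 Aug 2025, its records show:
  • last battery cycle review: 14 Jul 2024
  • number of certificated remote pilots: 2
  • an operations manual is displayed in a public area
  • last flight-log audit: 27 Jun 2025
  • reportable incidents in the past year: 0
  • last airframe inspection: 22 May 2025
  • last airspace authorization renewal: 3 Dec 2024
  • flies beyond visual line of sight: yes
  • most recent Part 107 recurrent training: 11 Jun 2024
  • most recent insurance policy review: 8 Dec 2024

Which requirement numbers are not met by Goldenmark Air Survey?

1. insurance policy review 249 days ago vs limit 270 → met
2. Part 107 recurrent training 429 days ago vs limit 730 → met
3. condition 'flies beyond visual line of sight' holds; certificated remote pilots 2 < 4 → not met
4. reportable incidents in the past year 0 ≤ 1 → met
5. airframe inspection 84 days ago vs limit 90 → met
6. airspace authorization renewal 254 days ago vs limit 270 → met
7. battery cycle review 396 days ago vs limit 365 → not met
8. operations manual present → met
9. flight-log audit 48 days ago vs limit 60 → met
Not met: 3, 7

3, 7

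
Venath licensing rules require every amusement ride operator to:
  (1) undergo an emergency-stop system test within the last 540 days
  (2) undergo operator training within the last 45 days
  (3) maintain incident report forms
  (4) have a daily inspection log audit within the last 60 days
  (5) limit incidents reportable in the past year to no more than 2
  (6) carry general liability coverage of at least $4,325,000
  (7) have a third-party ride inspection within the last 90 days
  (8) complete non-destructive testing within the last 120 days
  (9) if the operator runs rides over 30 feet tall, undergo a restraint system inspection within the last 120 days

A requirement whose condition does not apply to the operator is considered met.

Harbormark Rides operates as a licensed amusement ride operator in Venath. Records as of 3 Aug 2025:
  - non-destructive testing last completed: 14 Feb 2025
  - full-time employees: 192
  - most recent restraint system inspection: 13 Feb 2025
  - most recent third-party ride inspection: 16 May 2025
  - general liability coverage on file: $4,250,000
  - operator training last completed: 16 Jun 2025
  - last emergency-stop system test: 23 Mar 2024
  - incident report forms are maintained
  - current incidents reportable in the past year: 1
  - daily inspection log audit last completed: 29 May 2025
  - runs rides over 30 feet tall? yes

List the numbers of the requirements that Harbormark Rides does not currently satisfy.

2, 4, 6, 8, 9

1. emergency-stop system test 498 days ago vs limit 540 → met
2. operator training 48 days ago vs limit 45 → not met
3. incident report forms present → met
4. daily inspection log audit 66 days ago vs limit 60 → not met
5. incidents reportable in the past year 1 ≤ 2 → met
6. general liability coverage $4,250,000 < $4,325,000 → not met
7. third-party ride inspection 79 days ago vs limit 90 → met
8. non-destructive testing 170 days ago vs limit 120 → not met
9. condition 'runs rides over 30 feet tall' holds; restraint system inspection 171 days ago vs limit 120 → not met
Not met: 2, 4, 6, 8, 9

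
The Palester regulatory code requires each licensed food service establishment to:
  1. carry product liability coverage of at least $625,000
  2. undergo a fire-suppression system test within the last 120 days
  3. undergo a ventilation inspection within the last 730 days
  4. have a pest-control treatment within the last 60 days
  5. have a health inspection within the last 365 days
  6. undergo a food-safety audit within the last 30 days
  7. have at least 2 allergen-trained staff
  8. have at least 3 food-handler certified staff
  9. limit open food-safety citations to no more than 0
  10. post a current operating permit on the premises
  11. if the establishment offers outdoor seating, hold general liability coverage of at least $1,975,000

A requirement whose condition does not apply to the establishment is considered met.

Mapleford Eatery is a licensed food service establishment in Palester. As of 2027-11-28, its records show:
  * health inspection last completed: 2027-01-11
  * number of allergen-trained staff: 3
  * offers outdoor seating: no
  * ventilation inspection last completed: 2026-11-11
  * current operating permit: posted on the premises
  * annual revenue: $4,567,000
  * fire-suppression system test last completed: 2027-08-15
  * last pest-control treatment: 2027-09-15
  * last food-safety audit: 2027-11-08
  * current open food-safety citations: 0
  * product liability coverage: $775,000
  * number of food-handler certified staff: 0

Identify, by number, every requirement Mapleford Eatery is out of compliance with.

1. product liability coverage $775,000 ≥ $625,000 → met
2. fire-suppression system test 105 days ago vs limit 120 → met
3. ventilation inspection 382 days ago vs limit 730 → met
4. pest-control treatment 74 days ago vs limit 60 → not met
5. health inspection 321 days ago vs limit 365 → met
6. food-safety audit 20 days ago vs limit 30 → met
7. allergen-trained staff 3 ≥ 2 → met
8. food-handler certified staff 0 < 3 → not met
9. open food-safety citations 0 ≤ 0 → met
10. current operating permit present → met
11. condition 'offers outdoor seating' does not hold → requirement n/a → met
Not met: 4, 8

4, 8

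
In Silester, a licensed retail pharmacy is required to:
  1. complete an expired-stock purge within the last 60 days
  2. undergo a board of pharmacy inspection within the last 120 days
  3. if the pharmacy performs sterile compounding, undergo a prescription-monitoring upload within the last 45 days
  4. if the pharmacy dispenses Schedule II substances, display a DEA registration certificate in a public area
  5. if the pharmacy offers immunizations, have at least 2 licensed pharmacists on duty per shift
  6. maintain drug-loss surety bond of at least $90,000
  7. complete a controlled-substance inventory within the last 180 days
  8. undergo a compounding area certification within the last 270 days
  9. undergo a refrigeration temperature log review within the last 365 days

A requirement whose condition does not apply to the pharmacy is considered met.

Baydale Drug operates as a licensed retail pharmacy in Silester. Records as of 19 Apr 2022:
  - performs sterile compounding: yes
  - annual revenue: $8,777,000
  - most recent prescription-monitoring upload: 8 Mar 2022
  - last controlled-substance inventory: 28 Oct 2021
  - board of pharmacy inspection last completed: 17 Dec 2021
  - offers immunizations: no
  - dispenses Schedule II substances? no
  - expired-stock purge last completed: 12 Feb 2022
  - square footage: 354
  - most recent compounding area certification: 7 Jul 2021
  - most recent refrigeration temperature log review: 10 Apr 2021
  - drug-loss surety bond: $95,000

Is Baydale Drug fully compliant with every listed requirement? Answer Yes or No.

1. expired-stock purge 66 days ago vs limit 60 → not met
2. board of pharmacy inspection 123 days ago vs limit 120 → not met
3. condition 'performs sterile compounding' holds; prescription-monitoring upload 42 days ago vs limit 45 → met
4. condition 'dispenses Schedule II substances' does not hold → requirement n/a → met
5. condition 'offers immunizations' does not hold → requirement n/a → met
6. drug-loss surety bond $95,000 ≥ $90,000 → met
7. controlled-substance inventory 173 days ago vs limit 180 → met
8. compounding area certification 286 days ago vs limit 270 → not met
9. refrigeration temperature log review 374 days ago vs limit 365 → not met
Not met: 1, 2, 8, 9

No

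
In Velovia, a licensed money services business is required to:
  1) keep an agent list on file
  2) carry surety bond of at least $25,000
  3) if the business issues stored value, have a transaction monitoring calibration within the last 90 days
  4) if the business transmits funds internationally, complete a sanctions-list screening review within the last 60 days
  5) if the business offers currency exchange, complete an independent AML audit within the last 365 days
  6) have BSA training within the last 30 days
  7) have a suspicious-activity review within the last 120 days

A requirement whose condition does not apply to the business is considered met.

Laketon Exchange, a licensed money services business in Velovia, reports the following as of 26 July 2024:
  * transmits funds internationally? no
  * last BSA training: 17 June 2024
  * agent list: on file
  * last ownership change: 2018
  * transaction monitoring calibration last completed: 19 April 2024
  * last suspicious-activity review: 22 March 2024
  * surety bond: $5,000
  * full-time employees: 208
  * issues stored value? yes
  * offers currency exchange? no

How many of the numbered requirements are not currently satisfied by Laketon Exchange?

1. agent list present → met
2. surety bond $5,000 < $25,000 → not met
3. condition 'issues stored value' holds; transaction monitoring calibration 98 days ago vs limit 90 → not met
4. condition 'transmits funds internationally' does not hold → requirement n/a → met
5. condition 'offers currency exchange' does not hold → requirement n/a → met
6. BSA training 39 days ago vs limit 30 → not met
7. suspicious-activity review 126 days ago vs limit 120 → not met
Not met: 4 of 7

4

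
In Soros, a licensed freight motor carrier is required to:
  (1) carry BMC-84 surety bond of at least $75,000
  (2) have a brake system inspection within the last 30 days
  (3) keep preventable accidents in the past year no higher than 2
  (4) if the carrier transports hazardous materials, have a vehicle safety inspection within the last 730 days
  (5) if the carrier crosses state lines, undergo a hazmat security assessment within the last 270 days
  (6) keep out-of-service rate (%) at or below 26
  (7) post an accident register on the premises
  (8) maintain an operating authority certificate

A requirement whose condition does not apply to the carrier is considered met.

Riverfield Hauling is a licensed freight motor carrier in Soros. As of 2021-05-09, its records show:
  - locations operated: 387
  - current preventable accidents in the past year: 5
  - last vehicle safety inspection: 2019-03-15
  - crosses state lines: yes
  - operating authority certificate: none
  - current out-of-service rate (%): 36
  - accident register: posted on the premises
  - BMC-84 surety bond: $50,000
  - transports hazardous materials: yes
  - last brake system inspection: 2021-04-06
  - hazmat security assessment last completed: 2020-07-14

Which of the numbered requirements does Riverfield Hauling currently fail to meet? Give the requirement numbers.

1, 2, 3, 4, 5, 6, 8

1. BMC-84 surety bond $50,000 < $75,000 → not met
2. brake system inspection 33 days ago vs limit 30 → not met
3. preventable accidents in the past year 5 > 2 → not met
4. condition 'transports hazardous materials' holds; vehicle safety inspection 786 days ago vs limit 730 → not met
5. condition 'crosses state lines' holds; hazmat security assessment 299 days ago vs limit 270 → not met
6. out-of-service rate (%) 36 > 26 → not met
7. accident register present → met
8. operating authority certificate absent → not met
Not met: 1, 2, 3, 4, 5, 6, 8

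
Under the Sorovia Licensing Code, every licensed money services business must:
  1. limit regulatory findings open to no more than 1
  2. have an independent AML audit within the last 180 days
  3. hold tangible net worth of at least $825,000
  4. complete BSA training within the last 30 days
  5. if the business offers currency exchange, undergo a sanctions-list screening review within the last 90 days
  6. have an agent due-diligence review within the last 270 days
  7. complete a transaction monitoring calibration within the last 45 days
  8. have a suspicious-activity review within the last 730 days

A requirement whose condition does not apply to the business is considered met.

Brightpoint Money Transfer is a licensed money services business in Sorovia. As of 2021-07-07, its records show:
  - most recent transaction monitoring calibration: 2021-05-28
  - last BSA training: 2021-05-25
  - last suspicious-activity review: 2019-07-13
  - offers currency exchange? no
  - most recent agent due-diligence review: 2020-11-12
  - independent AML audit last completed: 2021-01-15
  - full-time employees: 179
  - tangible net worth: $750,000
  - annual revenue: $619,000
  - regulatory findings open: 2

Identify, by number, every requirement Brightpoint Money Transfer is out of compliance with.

1. regulatory findings open 2 > 1 → not met
2. independent AML audit 173 days ago vs limit 180 → met
3. tangible net worth $750,000 < $825,000 → not met
4. BSA training 43 days ago vs limit 30 → not met
5. condition 'offers currency exchange' does not hold → requirement n/a → met
6. agent due-diligence review 237 days ago vs limit 270 → met
7. transaction monitoring calibration 40 days ago vs limit 45 → met
8. suspicious-activity review 725 days ago vs limit 730 → met
Not met: 1, 3, 4

1, 3, 4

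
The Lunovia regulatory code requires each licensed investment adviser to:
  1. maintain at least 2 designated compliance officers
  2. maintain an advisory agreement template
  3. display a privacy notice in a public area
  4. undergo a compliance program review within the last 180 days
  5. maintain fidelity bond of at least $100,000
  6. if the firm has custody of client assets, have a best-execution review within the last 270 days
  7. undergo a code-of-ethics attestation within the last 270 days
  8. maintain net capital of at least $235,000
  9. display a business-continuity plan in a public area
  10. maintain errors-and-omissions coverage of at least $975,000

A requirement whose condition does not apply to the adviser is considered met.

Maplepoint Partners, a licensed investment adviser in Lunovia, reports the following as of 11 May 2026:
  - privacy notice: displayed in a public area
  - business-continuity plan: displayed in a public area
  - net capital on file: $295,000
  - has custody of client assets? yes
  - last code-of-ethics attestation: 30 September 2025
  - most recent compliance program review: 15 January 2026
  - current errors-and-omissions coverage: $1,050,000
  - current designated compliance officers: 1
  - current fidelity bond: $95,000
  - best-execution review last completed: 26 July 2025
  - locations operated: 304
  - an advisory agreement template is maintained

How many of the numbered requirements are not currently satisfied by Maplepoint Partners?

1. designated compliance officers 1 < 2 → not met
2. advisory agreement template present → met
3. privacy notice present → met
4. compliance program review 116 days ago vs limit 180 → met
5. fidelity bond $95,000 < $100,000 → not met
6. condition 'has custody of client assets' holds; best-execution review 289 days ago vs limit 270 → not met
7. code-of-ethics attestation 223 days ago vs limit 270 → met
8. net capital $295,000 ≥ $235,000 → met
9. business-continuity plan present → met
10. errors-and-omissions coverage $1,050,000 ≥ $975,000 → met
Not met: 3 of 10

3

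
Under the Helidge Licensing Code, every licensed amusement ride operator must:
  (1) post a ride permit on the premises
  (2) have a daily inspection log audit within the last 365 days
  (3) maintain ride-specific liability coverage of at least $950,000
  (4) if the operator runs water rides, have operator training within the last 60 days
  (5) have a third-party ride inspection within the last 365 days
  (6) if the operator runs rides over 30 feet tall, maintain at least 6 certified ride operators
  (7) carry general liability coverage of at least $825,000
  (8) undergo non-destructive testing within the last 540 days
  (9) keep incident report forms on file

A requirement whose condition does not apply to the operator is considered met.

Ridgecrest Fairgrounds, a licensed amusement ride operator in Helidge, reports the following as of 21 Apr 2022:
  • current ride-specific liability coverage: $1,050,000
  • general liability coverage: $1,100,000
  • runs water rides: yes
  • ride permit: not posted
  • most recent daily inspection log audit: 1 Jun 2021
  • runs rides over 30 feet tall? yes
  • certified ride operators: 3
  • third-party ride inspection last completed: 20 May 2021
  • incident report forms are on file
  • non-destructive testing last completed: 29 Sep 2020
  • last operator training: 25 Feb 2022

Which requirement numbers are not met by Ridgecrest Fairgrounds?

1, 6, 8

1. ride permit absent → not met
2. daily inspection log audit 324 days ago vs limit 365 → met
3. ride-specific liability coverage $1,050,000 ≥ $950,000 → met
4. condition 'runs water rides' holds; operator training 55 days ago vs limit 60 → met
5. third-party ride inspection 336 days ago vs limit 365 → met
6. condition 'runs rides over 30 feet tall' holds; certified ride operators 3 < 6 → not met
7. general liability coverage $1,100,000 ≥ $825,000 → met
8. non-destructive testing 569 days ago vs limit 540 → not met
9. incident report forms present → met
Not met: 1, 6, 8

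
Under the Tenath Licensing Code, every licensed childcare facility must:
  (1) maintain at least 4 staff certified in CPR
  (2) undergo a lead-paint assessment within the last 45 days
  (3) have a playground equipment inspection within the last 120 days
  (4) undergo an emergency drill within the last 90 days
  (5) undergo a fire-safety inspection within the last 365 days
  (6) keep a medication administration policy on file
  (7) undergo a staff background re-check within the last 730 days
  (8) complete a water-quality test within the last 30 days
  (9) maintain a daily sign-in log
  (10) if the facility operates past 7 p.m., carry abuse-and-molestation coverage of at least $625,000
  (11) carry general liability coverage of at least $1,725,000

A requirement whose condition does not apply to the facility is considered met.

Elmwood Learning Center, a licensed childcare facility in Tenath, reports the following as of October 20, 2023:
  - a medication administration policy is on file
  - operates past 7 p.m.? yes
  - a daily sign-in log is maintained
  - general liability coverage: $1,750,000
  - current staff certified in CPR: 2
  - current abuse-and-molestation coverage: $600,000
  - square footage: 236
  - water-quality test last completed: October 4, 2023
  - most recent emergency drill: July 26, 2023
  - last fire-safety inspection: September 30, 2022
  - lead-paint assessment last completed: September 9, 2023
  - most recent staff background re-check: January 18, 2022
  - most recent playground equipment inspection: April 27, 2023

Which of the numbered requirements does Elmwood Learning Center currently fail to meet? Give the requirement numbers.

1, 3, 5, 10

1. staff certified in CPR 2 < 4 → not met
2. lead-paint assessment 41 days ago vs limit 45 → met
3. playground equipment inspection 176 days ago vs limit 120 → not met
4. emergency drill 86 days ago vs limit 90 → met
5. fire-safety inspection 385 days ago vs limit 365 → not met
6. medication administration policy present → met
7. staff background re-check 640 days ago vs limit 730 → met
8. water-quality test 16 days ago vs limit 30 → met
9. daily sign-in log present → met
10. condition 'operates past 7 p.m.' holds; abuse-and-molestation coverage $600,000 < $625,000 → not met
11. general liability coverage $1,750,000 ≥ $1,725,000 → met
Not met: 1, 3, 5, 10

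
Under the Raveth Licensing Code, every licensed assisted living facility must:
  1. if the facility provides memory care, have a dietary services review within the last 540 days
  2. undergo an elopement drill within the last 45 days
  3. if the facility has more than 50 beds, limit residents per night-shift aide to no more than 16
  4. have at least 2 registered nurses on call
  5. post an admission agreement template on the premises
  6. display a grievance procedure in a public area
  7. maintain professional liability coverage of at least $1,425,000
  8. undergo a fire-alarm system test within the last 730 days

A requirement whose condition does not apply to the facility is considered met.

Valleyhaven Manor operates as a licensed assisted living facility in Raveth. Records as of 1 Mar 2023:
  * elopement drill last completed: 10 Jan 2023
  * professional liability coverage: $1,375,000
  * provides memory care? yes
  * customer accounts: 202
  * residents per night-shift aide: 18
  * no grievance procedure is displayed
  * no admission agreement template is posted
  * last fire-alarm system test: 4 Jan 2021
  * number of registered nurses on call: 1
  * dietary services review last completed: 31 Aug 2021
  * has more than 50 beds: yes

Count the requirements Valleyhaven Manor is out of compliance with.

8

1. condition 'provides memory care' holds; dietary services review 547 days ago vs limit 540 → not met
2. elopement drill 50 days ago vs limit 45 → not met
3. condition 'has more than 50 beds' holds; residents per night-shift aide 18 > 16 → not met
4. registered nurses on call 1 < 2 → not met
5. admission agreement template absent → not met
6. grievance procedure absent → not met
7. professional liability coverage $1,375,000 < $1,425,000 → not met
8. fire-alarm system test 786 days ago vs limit 730 → not met
Not met: 8 of 8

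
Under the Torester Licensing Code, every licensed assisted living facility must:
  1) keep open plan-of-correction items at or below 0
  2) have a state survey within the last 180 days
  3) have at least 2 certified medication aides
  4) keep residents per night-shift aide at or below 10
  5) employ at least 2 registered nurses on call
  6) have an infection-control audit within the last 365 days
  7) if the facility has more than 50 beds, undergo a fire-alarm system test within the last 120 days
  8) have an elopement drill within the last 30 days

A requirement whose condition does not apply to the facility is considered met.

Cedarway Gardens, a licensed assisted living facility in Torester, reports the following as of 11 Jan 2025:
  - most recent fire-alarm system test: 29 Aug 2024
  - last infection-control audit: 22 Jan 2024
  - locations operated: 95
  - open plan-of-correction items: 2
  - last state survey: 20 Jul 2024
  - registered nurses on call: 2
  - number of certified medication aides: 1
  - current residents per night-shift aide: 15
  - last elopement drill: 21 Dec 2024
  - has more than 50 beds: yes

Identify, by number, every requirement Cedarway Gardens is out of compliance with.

1. open plan-of-correction items 2 > 0 → not met
2. state survey 175 days ago vs limit 180 → met
3. certified medication aides 1 < 2 → not met
4. residents per night-shift aide 15 > 10 → not met
5. registered nurses on call 2 ≥ 2 → met
6. infection-control audit 355 days ago vs limit 365 → met
7. condition 'has more than 50 beds' holds; fire-alarm system test 135 days ago vs limit 120 → not met
8. elopement drill 21 days ago vs limit 30 → met
Not met: 1, 3, 4, 7

1, 3, 4, 7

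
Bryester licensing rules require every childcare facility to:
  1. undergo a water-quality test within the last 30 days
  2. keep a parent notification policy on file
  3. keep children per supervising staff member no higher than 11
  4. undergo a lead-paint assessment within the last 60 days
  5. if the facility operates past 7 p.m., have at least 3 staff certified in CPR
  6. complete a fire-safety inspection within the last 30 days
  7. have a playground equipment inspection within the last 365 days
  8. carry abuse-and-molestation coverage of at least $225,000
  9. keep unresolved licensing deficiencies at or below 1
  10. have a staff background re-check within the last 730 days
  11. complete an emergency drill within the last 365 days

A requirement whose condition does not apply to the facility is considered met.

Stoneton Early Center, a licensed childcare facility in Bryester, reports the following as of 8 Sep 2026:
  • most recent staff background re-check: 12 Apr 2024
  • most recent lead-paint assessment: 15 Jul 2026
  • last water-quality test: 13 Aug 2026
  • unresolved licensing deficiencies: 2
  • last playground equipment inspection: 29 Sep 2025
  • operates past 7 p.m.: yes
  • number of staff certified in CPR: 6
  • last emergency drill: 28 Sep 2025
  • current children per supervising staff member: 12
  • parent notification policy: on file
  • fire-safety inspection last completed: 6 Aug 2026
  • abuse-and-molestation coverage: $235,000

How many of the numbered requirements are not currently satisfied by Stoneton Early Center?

4

1. water-quality test 26 days ago vs limit 30 → met
2. parent notification policy present → met
3. children per supervising staff member 12 > 11 → not met
4. lead-paint assessment 55 days ago vs limit 60 → met
5. condition 'operates past 7 p.m.' holds; staff certified in CPR 6 ≥ 3 → met
6. fire-safety inspection 33 days ago vs limit 30 → not met
7. playground equipment inspection 344 days ago vs limit 365 → met
8. abuse-and-molestation coverage $235,000 ≥ $225,000 → met
9. unresolved licensing deficiencies 2 > 1 → not met
10. staff background re-check 879 days ago vs limit 730 → not met
11. emergency drill 345 days ago vs limit 365 → met
Not met: 4 of 11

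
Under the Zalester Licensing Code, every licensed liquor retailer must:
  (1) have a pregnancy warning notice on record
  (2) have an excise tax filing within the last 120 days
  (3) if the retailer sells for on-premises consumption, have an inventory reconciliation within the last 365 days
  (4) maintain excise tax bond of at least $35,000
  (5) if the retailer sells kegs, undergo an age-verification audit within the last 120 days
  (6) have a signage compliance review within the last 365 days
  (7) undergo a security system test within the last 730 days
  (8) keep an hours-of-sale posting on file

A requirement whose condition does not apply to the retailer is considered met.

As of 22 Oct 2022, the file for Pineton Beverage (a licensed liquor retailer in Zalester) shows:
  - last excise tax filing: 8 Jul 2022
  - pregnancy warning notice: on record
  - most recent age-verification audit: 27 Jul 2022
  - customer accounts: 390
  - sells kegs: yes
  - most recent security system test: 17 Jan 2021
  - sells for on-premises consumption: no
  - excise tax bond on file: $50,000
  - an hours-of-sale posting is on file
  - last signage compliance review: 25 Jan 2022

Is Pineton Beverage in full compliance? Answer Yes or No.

Yes

1. pregnancy warning notice present → met
2. excise tax filing 106 days ago vs limit 120 → met
3. condition 'sells for on-premises consumption' does not hold → requirement n/a → met
4. excise tax bond $50,000 ≥ $35,000 → met
5. condition 'sells kegs' holds; age-verification audit 87 days ago vs limit 120 → met
6. signage compliance review 270 days ago vs limit 365 → met
7. security system test 643 days ago vs limit 730 → met
8. hours-of-sale posting present → met
All met.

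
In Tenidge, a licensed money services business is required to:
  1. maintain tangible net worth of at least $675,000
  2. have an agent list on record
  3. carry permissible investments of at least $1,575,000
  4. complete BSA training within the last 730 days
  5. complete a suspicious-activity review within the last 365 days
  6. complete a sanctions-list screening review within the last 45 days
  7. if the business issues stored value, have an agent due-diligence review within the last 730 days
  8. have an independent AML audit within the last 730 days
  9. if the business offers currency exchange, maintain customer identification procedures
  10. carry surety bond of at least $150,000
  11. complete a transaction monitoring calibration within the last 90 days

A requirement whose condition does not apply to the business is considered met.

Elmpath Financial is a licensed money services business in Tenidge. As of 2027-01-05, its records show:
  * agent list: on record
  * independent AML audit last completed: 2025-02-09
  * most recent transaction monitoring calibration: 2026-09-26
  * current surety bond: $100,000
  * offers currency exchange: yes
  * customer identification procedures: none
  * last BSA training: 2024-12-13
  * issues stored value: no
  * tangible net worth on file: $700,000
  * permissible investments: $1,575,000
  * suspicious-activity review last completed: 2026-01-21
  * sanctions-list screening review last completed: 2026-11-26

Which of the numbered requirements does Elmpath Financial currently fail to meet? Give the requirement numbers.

1. tangible net worth $700,000 ≥ $675,000 → met
2. agent list present → met
3. permissible investments $1,575,000 ≥ $1,575,000 → met
4. BSA training 753 days ago vs limit 730 → not met
5. suspicious-activity review 349 days ago vs limit 365 → met
6. sanctions-list screening review 40 days ago vs limit 45 → met
7. condition 'issues stored value' does not hold → requirement n/a → met
8. independent AML audit 695 days ago vs limit 730 → met
9. condition 'offers currency exchange' holds; customer identification procedures absent → not met
10. surety bond $100,000 < $150,000 → not met
11. transaction monitoring calibration 101 days ago vs limit 90 → not met
Not met: 4, 9, 10, 11

4, 9, 10, 11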